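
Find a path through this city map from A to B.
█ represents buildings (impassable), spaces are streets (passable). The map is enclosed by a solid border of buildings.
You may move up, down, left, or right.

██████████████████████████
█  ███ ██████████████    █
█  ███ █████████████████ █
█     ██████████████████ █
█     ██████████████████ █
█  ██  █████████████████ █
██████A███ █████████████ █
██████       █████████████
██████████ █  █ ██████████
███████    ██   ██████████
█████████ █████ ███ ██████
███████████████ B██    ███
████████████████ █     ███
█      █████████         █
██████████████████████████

Finding the shortest path from A to B:
Movement: cardinal only
Path length: 15 steps
Directions: down → right → right → right → right → right → right → down → right → down → right → right → down → down → right

Solution:

██████████████████████████
█  ███ ██████████████    █
█  ███ █████████████████ █
█     ██████████████████ █
█     ██████████████████ █
█  ██  █████████████████ █
██████A███ █████████████ █
██████↳→→→→→↓█████████████
██████████ █↳↓█ ██████████
███████    ██↳→↓██████████
█████████ █████↓███ ██████
███████████████↳B██    ███
████████████████ █     ███
█      █████████         █
██████████████████████████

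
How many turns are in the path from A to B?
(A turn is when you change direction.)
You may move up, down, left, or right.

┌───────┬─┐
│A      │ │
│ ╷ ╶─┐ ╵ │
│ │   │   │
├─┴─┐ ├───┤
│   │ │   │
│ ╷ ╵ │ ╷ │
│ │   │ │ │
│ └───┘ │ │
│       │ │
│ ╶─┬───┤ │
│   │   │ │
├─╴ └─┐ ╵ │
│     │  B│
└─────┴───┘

Directions: right, down, right, down, down, left, up, left, down, down, right, right, right, up, up, right, down, down, down, down
Number of turns: 11

Solution:

┌───────┬─┐
│A ↓    │ │
│ ╷ ╶─┐ ╵ │
│ │↳ ↓│   │
├─┴─┐ ├───┤
│↓ ↰│↓│↱ ↓│
│ ╷ ╵ │ ╷ │
│↓│↑ ↲│↑│↓│
│ └───┘ │ │
│↳ → → ↑│↓│
│ ╶─┬───┤ │
│   │   │↓│
├─╴ └─┐ ╵ │
│     │  B│
└─────┴───┘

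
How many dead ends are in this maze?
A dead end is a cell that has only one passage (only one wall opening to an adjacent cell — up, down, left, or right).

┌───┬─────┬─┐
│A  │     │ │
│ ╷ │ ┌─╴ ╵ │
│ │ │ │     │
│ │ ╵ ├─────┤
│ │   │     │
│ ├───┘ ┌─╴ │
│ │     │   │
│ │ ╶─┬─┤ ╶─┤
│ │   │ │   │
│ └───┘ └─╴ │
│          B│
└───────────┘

Checking each cell for number of passages:

Dead ends found at positions:
  (0, 5)
  (1, 3)
  (4, 2)
  (4, 3)
Total dead ends: 4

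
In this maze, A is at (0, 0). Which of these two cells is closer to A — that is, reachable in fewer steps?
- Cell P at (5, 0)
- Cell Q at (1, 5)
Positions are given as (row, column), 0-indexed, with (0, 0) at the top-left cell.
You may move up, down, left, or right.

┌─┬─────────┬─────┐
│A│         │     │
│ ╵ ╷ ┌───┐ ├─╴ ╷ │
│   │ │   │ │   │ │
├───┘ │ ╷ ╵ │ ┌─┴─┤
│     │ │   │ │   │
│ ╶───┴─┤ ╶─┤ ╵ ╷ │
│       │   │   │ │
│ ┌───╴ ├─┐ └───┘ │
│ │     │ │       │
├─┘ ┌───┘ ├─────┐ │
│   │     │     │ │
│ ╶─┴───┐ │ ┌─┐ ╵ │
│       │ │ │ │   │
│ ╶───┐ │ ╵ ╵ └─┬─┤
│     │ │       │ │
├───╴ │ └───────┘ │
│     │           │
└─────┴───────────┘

Shortest path A → P at (5, 0): 17 steps
Shortest path A → Q at (1, 5): 8 steps

Q is closer (8 steps vs 17 steps).

Path to P:

┌─┬─────────┬─────┐
│A│↱ ↓      │     │
│ ╵ ╷ ┌───┐ ├─╴ ╷ │
│↳ ↑│↓│   │ │   │ │
├───┘ │ ╷ ╵ │ ┌─┴─┤
│↓ ← ↲│ │   │ │   │
│ ╶───┴─┤ ╶─┤ ╵ ╷ │
│↳ → → ↓│   │   │ │
│ ┌───╴ ├─┐ └───┘ │
│ │↓ ← ↲│ │       │
├─┘ ┌───┘ ├─────┐ │
│P ↲│     │     │ │
│ ╶─┴───┐ │ ┌─┐ ╵ │
│       │ │ │ │   │
│ ╶───┐ │ ╵ ╵ └─┬─┤
│     │ │       │ │
├───╴ │ └───────┘ │
│     │           │
└─────┴───────────┘

Path to Q:

┌─┬─────────┬─────┐
│A│↱ → → → ↓│     │
│ ╵ ╷ ┌───┐ ├─╴ ╷ │
│↳ ↑│ │   │Q│   │ │
├───┘ │ ╷ ╵ │ ┌─┴─┤
│     │ │   │ │   │
│ ╶───┴─┤ ╶─┤ ╵ ╷ │
│       │   │   │ │
│ ┌───╴ ├─┐ └───┘ │
│ │     │ │       │
├─┘ ┌───┘ ├─────┐ │
│   │     │     │ │
│ ╶─┴───┐ │ ┌─┐ ╵ │
│       │ │ │ │   │
│ ╶───┐ │ ╵ ╵ └─┬─┤
│     │ │       │ │
├───╴ │ └───────┘ │
│     │           │
└─────┴───────────┘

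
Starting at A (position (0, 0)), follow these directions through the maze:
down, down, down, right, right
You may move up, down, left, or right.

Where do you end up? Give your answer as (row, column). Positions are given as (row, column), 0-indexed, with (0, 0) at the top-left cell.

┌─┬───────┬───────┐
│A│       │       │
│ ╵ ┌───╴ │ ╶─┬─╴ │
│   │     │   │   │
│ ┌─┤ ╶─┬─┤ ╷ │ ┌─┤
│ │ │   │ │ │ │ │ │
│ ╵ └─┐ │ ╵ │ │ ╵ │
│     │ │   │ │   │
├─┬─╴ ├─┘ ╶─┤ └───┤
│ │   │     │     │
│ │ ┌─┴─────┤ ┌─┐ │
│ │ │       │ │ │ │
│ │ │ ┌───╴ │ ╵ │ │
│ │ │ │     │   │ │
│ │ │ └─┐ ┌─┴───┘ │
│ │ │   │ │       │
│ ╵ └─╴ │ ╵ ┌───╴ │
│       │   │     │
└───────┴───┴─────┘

Following directions step by step:
Start: (0, 0)
  down: (0, 0) → (1, 0)
  down: (1, 0) → (2, 0)
  down: (2, 0) → (3, 0)
  right: (3, 0) → (3, 1)
  right: (3, 1) → (3, 2)
Final position: (3, 2)

Path taken:

┌─┬───────┬───────┐
│A│       │       │
│ ╵ ┌───╴ │ ╶─┬─╴ │
│↓  │     │   │   │
│ ┌─┤ ╶─┬─┤ ╷ │ ┌─┤
│↓│ │   │ │ │ │ │ │
│ ╵ └─┐ │ ╵ │ │ ╵ │
│↳ → B│ │   │ │   │
├─┬─╴ ├─┘ ╶─┤ └───┤
│ │   │     │     │
│ │ ┌─┴─────┤ ┌─┐ │
│ │ │       │ │ │ │
│ │ │ ┌───╴ │ ╵ │ │
│ │ │ │     │   │ │
│ │ │ └─┐ ┌─┴───┘ │
│ │ │   │ │       │
│ ╵ └─╴ │ ╵ ┌───╴ │
│       │   │     │
└───────┴───┴─────┘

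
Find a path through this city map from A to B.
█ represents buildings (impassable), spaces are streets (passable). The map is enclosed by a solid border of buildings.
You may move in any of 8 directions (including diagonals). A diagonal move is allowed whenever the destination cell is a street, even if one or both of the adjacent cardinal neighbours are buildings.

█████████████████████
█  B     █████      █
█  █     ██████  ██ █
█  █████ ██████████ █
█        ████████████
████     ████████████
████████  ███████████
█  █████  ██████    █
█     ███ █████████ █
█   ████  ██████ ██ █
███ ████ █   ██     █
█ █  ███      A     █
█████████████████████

Finding the shortest path from A to B:
Movement: 8-directional
Path length: 16 steps
Directions: left → left → left → up-left → up-left → up → up → up → up-left → up → up → up-left → left → left → left → up-left

Solution:

█████████████████████
█  B     █████      █
█  █↖←←← ██████  ██ █
█  █████↖██████████ █
█       ↑████████████
████    ↑████████████
████████ ↖███████████
█  █████ ↑██████    █
█     ███↑█████████ █
█   ████ ↑██████ ██ █
███ ████ █↖  ██     █
█ █  ███   ↖←←A     █
█████████████████████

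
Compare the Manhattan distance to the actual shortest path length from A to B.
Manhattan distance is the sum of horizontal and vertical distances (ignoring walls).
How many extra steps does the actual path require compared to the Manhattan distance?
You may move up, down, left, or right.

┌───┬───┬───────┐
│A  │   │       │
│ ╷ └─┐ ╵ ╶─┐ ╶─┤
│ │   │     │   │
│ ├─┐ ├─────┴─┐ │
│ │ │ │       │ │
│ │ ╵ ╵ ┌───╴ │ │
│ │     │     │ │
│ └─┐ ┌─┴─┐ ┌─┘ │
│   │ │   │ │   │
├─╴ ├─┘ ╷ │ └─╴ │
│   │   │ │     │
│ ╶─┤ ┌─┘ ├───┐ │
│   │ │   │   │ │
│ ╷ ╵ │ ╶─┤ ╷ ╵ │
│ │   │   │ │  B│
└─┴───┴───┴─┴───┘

Manhattan distance: |7 - 0| + |7 - 0| = 14
Actual path length: 18
Extra steps: 18 - 14 = 4

Solution:

┌───┬───┬───────┐
│A ↓│   │       │
│ ╷ └─┐ ╵ ╶─┐ ╶─┤
│ │↳ ↓│     │   │
│ ├─┐ ├─────┴─┐ │
│ │ │↓│↱ → → ↓│ │
│ │ ╵ ╵ ┌───╴ │ │
│ │  ↳ ↑│  ↓ ↲│ │
│ └─┐ ┌─┴─┐ ┌─┘ │
│   │ │   │↓│   │
├─╴ ├─┘ ╷ │ └─╴ │
│   │   │ │↳ → ↓│
│ ╶─┤ ┌─┘ ├───┐ │
│   │ │   │   │↓│
│ ╷ ╵ │ ╶─┤ ╷ ╵ │
│ │   │   │ │  B│
└─┴───┴───┴─┴───┘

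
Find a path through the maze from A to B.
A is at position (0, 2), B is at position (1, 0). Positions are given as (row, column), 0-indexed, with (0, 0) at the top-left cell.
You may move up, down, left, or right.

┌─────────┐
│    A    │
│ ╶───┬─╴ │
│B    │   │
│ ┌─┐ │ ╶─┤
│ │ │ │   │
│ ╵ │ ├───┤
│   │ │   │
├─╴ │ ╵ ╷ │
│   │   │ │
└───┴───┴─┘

Finding the shortest path from (0, 2) to (1, 0):
Path length: 3 steps
Directions: left → left → down

Solution:

┌─────────┐
│↓ ← A    │
│ ╶───┬─╴ │
│B    │   │
│ ┌─┐ │ ╶─┤
│ │ │ │   │
│ ╵ │ ├───┤
│   │ │   │
├─╴ │ ╵ ╷ │
│   │   │ │
└───┴───┴─┘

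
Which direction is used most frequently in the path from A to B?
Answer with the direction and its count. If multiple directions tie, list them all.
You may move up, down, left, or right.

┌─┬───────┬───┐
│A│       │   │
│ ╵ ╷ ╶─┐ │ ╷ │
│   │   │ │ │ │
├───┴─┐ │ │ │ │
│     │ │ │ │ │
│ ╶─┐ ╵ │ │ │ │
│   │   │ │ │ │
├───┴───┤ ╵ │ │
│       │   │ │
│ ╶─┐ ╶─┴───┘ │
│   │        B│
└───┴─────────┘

Directions: down, right, up, right, right, right, down, down, down, down, right, up, up, up, up, right, down, down, down, down, down
Counts: {'down': 10, 'right': 6, 'up': 5}
Most common: down (10 times)

Solution:

┌─┬───────┬───┐
│A│↱ → → ↓│↱ ↓│
│ ╵ ╷ ╶─┐ │ ╷ │
│↳ ↑│   │↓│↑│↓│
├───┴─┐ │ │ │ │
│     │ │↓│↑│↓│
│ ╶─┐ ╵ │ │ │ │
│   │   │↓│↑│↓│
├───┴───┤ ╵ │ │
│       │↳ ↑│↓│
│ ╶─┐ ╶─┴───┘ │
│   │        B│
└───┴─────────┘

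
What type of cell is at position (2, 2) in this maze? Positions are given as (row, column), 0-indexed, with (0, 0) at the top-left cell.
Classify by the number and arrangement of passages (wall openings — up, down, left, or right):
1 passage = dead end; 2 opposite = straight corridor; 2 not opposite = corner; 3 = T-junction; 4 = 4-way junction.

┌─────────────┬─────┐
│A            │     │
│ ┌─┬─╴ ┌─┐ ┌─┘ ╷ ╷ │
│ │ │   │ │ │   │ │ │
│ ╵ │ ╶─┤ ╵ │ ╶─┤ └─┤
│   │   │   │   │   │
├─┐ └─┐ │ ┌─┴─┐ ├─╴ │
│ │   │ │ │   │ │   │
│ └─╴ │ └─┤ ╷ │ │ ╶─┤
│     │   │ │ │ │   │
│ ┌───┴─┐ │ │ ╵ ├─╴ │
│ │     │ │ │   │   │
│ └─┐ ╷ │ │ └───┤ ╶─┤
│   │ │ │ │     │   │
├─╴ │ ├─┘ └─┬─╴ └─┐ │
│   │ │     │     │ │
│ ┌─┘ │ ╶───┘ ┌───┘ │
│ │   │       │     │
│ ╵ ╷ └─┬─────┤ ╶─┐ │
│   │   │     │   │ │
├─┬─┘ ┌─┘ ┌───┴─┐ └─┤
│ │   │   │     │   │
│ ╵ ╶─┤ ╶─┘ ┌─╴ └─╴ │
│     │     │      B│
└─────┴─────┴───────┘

Checking cell at (2, 2):
Number of passages: 2
Cell type: corner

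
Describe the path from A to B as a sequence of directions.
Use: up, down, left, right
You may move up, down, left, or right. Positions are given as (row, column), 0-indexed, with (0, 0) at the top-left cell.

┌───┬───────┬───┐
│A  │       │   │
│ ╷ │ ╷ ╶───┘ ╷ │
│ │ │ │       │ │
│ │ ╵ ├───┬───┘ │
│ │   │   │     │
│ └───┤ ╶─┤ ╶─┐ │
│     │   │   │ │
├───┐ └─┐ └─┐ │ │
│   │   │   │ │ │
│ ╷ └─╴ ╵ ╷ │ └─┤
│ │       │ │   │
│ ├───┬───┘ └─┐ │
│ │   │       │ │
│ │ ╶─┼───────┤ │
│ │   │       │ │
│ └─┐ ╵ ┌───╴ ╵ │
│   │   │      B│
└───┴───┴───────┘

Finding the path and converting it to directions:
Path through cells: (0,0) → (0,1) → (1,1) → (2,1) → (2,2) → (1,2) → (0,2) → (0,3) → (1,3) → (1,4) → (1,5) → (1,6) → (0,6) → (0,7) → (1,7) → (2,7) → (2,6) → (2,5) → (3,5) → (3,6) → (4,6) → (5,6) → (5,7) → (6,7) → (7,7) → (8,7)
Directions: right, down, down, right, up, up, right, down, right, right, right, up, right, down, down, left, left, down, right, down, down, right, down, down, down

Solution:

┌───┬───────┬───┐
│A ↓│↱ ↓    │↱ ↓│
│ ╷ │ ╷ ╶───┘ ╷ │
│ │↓│↑│↳ → → ↑│↓│
│ │ ╵ ├───┬───┘ │
│ │↳ ↑│   │↓ ← ↲│
│ └───┤ ╶─┤ ╶─┐ │
│     │   │↳ ↓│ │
├───┐ └─┐ └─┐ │ │
│   │   │   │↓│ │
│ ╷ └─╴ ╵ ╷ │ └─┤
│ │       │ │↳ ↓│
│ ├───┬───┘ └─┐ │
│ │   │       │↓│
│ │ ╶─┼───────┤ │
│ │   │       │↓│
│ └─┐ ╵ ┌───╴ ╵ │
│   │   │      B│
└───┴───┴───────┘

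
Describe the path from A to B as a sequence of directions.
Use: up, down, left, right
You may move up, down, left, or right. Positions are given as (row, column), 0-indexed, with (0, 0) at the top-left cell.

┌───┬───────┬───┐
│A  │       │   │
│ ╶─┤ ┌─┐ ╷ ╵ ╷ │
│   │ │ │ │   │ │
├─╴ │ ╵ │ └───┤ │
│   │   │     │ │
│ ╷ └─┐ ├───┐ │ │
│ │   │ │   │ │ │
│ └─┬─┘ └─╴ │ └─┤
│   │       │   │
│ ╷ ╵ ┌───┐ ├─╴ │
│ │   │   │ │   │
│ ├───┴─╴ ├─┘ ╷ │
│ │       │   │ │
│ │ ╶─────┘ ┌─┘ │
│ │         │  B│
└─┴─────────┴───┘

Finding the path and converting it to directions:
Path through cells: (0,0) → (1,0) → (1,1) → (2,1) → (2,0) → (3,0) → (4,0) → (4,1) → (5,1) → (5,2) → (4,2) → (4,3) → (3,3) → (2,3) → (2,2) → (1,2) → (0,2) → (0,3) → (0,4) → (1,4) → (2,4) → (2,5) → (2,6) → (3,6) → (4,6) → (4,7) → (5,7) → (6,7) → (7,7)
Directions: down, right, down, left, down, down, right, down, right, up, right, up, up, left, up, up, right, right, down, down, right, right, down, down, right, down, down, down

Solution:

┌───┬───────┬───┐
│A  │↱ → ↓  │   │
│ ╶─┤ ┌─┐ ╷ ╵ ╷ │
│↳ ↓│↑│ │↓│   │ │
├─╴ │ ╵ │ └───┤ │
│↓ ↲│↑ ↰│↳ → ↓│ │
│ ╷ └─┐ ├───┐ │ │
│↓│   │↑│   │↓│ │
│ └─┬─┘ └─╴ │ └─┤
│↳ ↓│↱ ↑    │↳ ↓│
│ ╷ ╵ ┌───┐ ├─╴ │
│ │↳ ↑│   │ │  ↓│
│ ├───┴─╴ ├─┘ ╷ │
│ │       │   │↓│
│ │ ╶─────┘ ┌─┘ │
│ │         │  B│
└─┴─────────┴───┘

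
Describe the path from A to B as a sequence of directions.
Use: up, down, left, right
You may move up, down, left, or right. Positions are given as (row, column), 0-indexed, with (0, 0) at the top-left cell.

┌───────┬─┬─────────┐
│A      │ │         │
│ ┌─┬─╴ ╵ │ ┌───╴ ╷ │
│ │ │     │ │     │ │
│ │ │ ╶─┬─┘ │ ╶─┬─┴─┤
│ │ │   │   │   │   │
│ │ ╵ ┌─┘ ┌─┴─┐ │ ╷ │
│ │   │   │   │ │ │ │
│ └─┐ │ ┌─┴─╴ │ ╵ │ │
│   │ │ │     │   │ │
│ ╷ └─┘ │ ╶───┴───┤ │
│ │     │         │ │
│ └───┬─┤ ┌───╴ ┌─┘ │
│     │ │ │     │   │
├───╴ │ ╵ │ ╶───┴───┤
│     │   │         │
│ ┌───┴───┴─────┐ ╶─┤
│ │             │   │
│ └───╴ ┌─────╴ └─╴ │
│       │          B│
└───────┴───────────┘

Finding the path and converting it to directions:
Path through cells: (0,0) → (1,0) → (2,0) → (3,0) → (4,0) → (5,0) → (6,0) → (6,1) → (6,2) → (7,2) → (7,1) → (7,0) → (8,0) → (9,0) → (9,1) → (9,2) → (9,3) → (8,3) → (8,4) → (8,5) → (8,6) → (8,7) → (9,7) → (9,8) → (9,9)
Directions: down, down, down, down, down, down, right, right, down, left, left, down, down, right, right, right, up, right, right, right, right, down, right, right

Solution:

┌───────┬─┬─────────┐
│A      │ │         │
│ ┌─┬─╴ ╵ │ ┌───╴ ╷ │
│↓│ │     │ │     │ │
│ │ │ ╶─┬─┘ │ ╶─┬─┴─┤
│↓│ │   │   │   │   │
│ │ ╵ ┌─┘ ┌─┴─┐ │ ╷ │
│↓│   │   │   │ │ │ │
│ └─┐ │ ┌─┴─╴ │ ╵ │ │
│↓  │ │ │     │   │ │
│ ╷ └─┘ │ ╶───┴───┤ │
│↓│     │         │ │
│ └───┬─┤ ┌───╴ ┌─┘ │
│↳ → ↓│ │ │     │   │
├───╴ │ ╵ │ ╶───┴───┤
│↓ ← ↲│   │         │
│ ┌───┴───┴─────┐ ╶─┤
│↓│    ↱ → → → ↓│   │
│ └───╴ ┌─────╴ └─╴ │
│↳ → → ↑│      ↳ → B│
└───────┴───────────┘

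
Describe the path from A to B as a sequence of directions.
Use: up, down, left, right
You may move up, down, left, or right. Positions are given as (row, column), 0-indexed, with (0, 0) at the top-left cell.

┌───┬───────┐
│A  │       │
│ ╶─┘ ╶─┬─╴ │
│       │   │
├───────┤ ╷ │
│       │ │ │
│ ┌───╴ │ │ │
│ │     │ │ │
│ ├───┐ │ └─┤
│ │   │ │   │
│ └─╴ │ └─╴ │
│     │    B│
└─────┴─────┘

Finding the path and converting it to directions:
Path through cells: (0,0) → (1,0) → (1,1) → (1,2) → (0,2) → (0,3) → (0,4) → (0,5) → (1,5) → (1,4) → (2,4) → (3,4) → (4,4) → (4,5) → (5,5)
Directions: down, right, right, up, right, right, right, down, left, down, down, down, right, down

Solution:

┌───┬───────┐
│A  │↱ → → ↓│
│ ╶─┘ ╶─┬─╴ │
│↳ → ↑  │↓ ↲│
├───────┤ ╷ │
│       │↓│ │
│ ┌───╴ │ │ │
│ │     │↓│ │
│ ├───┐ │ └─┤
│ │   │ │↳ ↓│
│ └─╴ │ └─╴ │
│     │    B│
└─────┴─────┘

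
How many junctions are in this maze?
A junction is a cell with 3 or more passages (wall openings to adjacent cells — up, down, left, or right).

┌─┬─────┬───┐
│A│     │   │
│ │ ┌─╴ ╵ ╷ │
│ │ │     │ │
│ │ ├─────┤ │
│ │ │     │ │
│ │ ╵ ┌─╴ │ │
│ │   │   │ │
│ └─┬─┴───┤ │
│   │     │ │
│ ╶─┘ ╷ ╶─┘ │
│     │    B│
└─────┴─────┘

Checking each cell for number of passages:

Junctions found (3+ passages):
  (1, 3): 3 passages
  (4, 0): 3 passages
  (4, 3): 3 passages
Total junctions: 3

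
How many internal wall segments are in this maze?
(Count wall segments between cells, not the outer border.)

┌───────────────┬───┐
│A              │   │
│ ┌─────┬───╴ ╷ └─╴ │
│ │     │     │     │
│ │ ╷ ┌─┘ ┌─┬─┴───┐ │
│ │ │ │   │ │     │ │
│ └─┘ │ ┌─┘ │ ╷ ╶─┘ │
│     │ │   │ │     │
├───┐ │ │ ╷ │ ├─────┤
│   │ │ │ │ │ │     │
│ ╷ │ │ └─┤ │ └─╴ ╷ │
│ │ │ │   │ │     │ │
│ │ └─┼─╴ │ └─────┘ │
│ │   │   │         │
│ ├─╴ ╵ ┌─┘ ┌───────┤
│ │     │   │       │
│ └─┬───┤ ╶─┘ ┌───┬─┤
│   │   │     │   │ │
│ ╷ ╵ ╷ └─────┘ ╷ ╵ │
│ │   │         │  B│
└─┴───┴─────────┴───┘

Counting internal wall segments:
Total internal walls: 81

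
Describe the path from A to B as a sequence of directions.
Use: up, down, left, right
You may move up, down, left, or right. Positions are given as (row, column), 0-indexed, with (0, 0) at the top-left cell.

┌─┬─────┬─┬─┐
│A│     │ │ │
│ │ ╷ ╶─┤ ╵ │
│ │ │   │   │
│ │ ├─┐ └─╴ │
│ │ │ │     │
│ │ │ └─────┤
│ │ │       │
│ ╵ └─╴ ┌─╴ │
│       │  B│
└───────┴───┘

Finding the path and converting it to directions:
Path through cells: (0,0) → (1,0) → (2,0) → (3,0) → (4,0) → (4,1) → (4,2) → (4,3) → (3,3) → (3,4) → (3,5) → (4,5)
Directions: down, down, down, down, right, right, right, up, right, right, down

Solution:

┌─┬─────┬─┬─┐
│A│     │ │ │
│ │ ╷ ╶─┤ ╵ │
│↓│ │   │   │
│ │ ├─┐ └─╴ │
│↓│ │ │     │
│ │ │ └─────┤
│↓│ │  ↱ → ↓│
│ ╵ └─╴ ┌─╴ │
│↳ → → ↑│  B│
└───────┴───┘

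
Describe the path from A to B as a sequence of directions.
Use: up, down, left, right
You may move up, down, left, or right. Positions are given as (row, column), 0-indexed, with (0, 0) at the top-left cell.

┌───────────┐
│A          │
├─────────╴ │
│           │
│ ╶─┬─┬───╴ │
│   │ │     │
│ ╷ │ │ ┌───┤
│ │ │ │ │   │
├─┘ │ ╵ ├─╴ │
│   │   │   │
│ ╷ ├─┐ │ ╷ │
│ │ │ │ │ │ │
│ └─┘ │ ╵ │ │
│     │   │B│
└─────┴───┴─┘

Finding the path and converting it to directions:
Path through cells: (0,0) → (0,1) → (0,2) → (0,3) → (0,4) → (0,5) → (1,5) → (2,5) → (2,4) → (2,3) → (3,3) → (4,3) → (5,3) → (6,3) → (6,4) → (5,4) → (4,4) → (4,5) → (5,5) → (6,5)
Directions: right, right, right, right, right, down, down, left, left, down, down, down, down, right, up, up, right, down, down

Solution:

┌───────────┐
│A → → → → ↓│
├─────────╴ │
│          ↓│
│ ╶─┬─┬───╴ │
│   │ │↓ ← ↲│
│ ╷ │ │ ┌───┤
│ │ │ │↓│   │
├─┘ │ ╵ ├─╴ │
│   │  ↓│↱ ↓│
│ ╷ ├─┐ │ ╷ │
│ │ │ │↓│↑│↓│
│ └─┘ │ ╵ │ │
│     │↳ ↑│B│
└─────┴───┴─┘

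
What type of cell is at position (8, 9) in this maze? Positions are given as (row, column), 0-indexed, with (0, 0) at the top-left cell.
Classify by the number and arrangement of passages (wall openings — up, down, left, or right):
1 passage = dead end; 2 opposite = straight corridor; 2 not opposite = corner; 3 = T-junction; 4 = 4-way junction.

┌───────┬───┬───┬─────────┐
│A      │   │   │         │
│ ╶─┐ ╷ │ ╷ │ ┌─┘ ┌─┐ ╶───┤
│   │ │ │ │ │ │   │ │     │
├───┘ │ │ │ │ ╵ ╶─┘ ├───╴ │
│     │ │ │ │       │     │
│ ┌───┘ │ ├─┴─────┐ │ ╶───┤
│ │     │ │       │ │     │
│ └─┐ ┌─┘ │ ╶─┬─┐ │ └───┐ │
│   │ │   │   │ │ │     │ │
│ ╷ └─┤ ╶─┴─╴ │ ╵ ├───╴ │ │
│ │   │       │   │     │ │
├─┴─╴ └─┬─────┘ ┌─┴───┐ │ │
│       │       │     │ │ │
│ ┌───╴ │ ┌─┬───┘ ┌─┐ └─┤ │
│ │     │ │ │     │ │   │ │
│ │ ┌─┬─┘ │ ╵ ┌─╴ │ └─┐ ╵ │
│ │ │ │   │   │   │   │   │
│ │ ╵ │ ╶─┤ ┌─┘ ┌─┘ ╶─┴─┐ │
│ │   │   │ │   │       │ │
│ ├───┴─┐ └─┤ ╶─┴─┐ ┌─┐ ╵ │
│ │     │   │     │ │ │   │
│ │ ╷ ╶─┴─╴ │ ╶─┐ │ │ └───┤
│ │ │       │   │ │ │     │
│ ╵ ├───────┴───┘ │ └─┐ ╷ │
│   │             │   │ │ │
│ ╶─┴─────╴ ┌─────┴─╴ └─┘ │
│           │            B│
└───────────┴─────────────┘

Checking cell at (8, 9):
Number of passages: 3
Cell type: T-junction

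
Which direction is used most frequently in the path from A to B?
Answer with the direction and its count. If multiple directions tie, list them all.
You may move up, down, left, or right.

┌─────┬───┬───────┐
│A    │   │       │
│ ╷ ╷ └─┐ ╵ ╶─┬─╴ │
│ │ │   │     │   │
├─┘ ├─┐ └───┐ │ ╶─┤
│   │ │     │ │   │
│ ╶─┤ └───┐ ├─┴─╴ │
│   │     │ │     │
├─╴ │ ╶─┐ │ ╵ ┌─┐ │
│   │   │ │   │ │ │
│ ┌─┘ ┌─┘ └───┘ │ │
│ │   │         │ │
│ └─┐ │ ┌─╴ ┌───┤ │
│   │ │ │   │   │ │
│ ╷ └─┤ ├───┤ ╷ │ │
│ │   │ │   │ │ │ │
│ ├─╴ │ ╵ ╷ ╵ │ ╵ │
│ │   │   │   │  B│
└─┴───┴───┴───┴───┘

Directions: right, right, down, right, down, right, right, down, down, right, up, right, right, down, down, down, down, down
Counts: {'right': 8, 'down': 9, 'up': 1}
Most common: down (9 times)

Solution:

┌─────┬───┬───────┐
│A → ↓│   │       │
│ ╷ ╷ └─┐ ╵ ╶─┬─╴ │
│ │ │↳ ↓│     │   │
├─┘ ├─┐ └───┐ │ ╶─┤
│   │ │↳ → ↓│ │   │
│ ╶─┤ └───┐ ├─┴─╴ │
│   │     │↓│↱ → ↓│
├─╴ │ ╶─┐ │ ╵ ┌─┐ │
│   │   │ │↳ ↑│ │↓│
│ ┌─┘ ┌─┘ └───┘ │ │
│ │   │         │↓│
│ └─┐ │ ┌─╴ ┌───┤ │
│   │ │ │   │   │↓│
│ ╷ └─┤ ├───┤ ╷ │ │
│ │   │ │   │ │ │↓│
│ ├─╴ │ ╵ ╷ ╵ │ ╵ │
│ │   │   │   │  B│
└─┴───┴───┴───┴───┘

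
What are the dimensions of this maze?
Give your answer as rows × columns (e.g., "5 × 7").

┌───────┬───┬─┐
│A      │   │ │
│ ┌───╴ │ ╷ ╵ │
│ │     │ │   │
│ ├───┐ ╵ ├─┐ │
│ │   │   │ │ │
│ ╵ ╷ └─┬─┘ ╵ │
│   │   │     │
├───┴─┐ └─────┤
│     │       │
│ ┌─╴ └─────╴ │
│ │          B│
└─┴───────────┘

Counting the maze dimensions:
Rows (vertical): 6
Columns (horizontal): 7
Dimensions: 6 × 7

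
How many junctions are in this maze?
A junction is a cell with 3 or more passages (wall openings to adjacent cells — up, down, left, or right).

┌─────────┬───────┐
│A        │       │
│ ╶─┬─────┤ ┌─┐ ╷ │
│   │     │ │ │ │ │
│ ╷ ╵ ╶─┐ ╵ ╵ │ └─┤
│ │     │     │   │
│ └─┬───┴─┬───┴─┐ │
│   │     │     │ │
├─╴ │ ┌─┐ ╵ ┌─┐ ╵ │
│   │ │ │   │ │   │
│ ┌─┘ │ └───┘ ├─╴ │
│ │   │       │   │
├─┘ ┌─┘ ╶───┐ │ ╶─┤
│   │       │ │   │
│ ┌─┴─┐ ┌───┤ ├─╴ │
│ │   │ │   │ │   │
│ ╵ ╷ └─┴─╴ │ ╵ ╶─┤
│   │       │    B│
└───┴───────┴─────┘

Checking each cell for number of passages:

Junctions found (3+ passages):
  (0, 7): 3 passages
  (1, 0): 3 passages
  (2, 2): 3 passages
  (2, 5): 3 passages
  (4, 8): 3 passages
  (5, 3): 3 passages
  (5, 6): 3 passages
  (6, 3): 4 passages
  (8, 7): 3 passages
Total junctions: 9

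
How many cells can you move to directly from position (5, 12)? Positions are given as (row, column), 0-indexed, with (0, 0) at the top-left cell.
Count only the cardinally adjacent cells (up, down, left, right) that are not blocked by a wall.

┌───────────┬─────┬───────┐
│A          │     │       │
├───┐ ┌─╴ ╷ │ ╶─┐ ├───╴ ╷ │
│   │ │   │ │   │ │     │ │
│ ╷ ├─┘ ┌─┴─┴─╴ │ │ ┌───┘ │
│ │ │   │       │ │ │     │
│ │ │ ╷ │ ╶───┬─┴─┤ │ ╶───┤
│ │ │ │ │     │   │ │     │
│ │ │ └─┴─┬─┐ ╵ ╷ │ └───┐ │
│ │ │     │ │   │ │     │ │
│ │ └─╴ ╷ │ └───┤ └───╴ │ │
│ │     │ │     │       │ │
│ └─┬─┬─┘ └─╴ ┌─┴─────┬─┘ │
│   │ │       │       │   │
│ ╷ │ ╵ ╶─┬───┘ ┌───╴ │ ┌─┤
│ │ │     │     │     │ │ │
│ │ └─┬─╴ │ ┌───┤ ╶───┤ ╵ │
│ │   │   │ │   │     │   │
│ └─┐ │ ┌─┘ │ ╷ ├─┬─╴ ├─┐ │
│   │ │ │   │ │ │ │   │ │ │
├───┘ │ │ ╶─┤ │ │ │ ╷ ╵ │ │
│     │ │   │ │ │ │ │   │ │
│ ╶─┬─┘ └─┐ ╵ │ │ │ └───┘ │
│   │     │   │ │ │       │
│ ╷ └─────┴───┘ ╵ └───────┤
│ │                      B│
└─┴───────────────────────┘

Checking passable neighbors of (5, 12):
Neighbors: (4, 12), (6, 12)
Count: 2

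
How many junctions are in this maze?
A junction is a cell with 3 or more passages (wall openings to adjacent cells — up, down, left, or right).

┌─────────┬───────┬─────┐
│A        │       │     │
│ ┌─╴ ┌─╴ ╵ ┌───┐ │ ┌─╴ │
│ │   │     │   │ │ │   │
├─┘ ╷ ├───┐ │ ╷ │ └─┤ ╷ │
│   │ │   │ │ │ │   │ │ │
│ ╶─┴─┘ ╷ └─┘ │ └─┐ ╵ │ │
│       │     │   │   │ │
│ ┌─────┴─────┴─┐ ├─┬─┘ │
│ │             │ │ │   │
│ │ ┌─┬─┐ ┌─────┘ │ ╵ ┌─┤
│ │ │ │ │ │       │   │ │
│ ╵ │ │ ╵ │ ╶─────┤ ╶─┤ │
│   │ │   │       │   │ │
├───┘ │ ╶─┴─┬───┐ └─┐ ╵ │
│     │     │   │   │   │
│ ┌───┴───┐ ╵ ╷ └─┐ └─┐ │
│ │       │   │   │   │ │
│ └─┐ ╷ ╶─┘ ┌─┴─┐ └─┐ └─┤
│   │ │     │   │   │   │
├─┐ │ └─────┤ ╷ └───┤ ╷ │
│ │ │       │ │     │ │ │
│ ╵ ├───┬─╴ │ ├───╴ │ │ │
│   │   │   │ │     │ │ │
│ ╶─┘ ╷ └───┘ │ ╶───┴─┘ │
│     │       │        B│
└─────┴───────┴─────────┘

Checking each cell for number of passages:

Junctions found (3+ passages):
  (0, 2): 3 passages
  (1, 2): 3 passages
  (1, 4): 3 passages
  (1, 5): 3 passages
  (1, 11): 3 passages
  (3, 0): 3 passages
  (4, 4): 3 passages
  (5, 9): 3 passages
  (6, 3): 3 passages
  (7, 11): 3 passages
  (8, 2): 3 passages
  (8, 3): 3 passages
  (8, 5): 3 passages
  (9, 10): 3 passages
  (11, 0): 3 passages
Total junctions: 15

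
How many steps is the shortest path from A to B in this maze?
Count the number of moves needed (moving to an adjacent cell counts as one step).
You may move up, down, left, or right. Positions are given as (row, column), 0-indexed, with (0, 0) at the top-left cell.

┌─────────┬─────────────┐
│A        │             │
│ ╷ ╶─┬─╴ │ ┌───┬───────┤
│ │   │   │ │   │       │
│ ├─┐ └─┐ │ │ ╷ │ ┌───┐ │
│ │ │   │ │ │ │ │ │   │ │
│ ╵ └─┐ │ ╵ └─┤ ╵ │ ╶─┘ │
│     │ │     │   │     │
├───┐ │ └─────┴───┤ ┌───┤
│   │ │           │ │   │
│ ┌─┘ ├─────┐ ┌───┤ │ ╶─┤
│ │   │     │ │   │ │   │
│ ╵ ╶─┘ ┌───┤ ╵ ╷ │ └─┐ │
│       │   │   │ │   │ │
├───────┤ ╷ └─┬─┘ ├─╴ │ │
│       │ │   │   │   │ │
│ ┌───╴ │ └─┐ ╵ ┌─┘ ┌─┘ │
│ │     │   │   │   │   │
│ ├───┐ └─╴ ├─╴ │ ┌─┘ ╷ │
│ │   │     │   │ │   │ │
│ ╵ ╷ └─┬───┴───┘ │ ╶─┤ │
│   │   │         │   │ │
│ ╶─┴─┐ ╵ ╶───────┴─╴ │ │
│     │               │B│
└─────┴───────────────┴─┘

Using BFS to find shortest path:
Start: (0, 0), End: (11, 11)
Path found:
(0,0) → (0,1) → (1,1) → (1,2) → (2,2) → (2,3) → (3,3) → (4,3) → (4,4) → (4,5) → (4,6) → (5,6) → (6,6) → (6,7) → (5,7) → (5,8) → (6,8) → (7,8) → (7,7) → (8,7) → (8,6) → (7,6) → (7,5) → (6,5) → (6,4) → (7,4) → (8,4) → (8,5) → (9,5) → (9,4) → (9,3) → (8,3) → (7,3) → (7,2) → (7,1) → (7,0) → (8,0) → (9,0) → (10,0) → (10,1) → (9,1) → (9,2) → (10,2) → (10,3) → (11,3) → (11,4) → (11,5) → (11,6) → (11,7) → (11,8) → (11,9) → (11,10) → (10,10) → (10,9) → (9,9) → (9,10) → (8,10) → (8,11) → (9,11) → (10,11) → (11,11)
Number of steps: 60

Solution:

┌─────────┬─────────────┐
│A ↓      │             │
│ ╷ ╶─┬─╴ │ ┌───┬───────┤
│ │↳ ↓│   │ │   │       │
│ ├─┐ └─┐ │ │ ╷ │ ┌───┐ │
│ │ │↳ ↓│ │ │ │ │ │   │ │
│ ╵ └─┐ │ ╵ └─┤ ╵ │ ╶─┘ │
│     │↓│     │   │     │
├───┐ │ └─────┴───┤ ┌───┤
│   │ │↳ → → ↓    │ │   │
│ ┌─┘ ├─────┐ ┌───┤ │ ╶─┤
│ │   │     │↓│↱ ↓│ │   │
│ ╵ ╶─┘ ┌───┤ ╵ ╷ │ └─┐ │
│       │↓ ↰│↳ ↑│↓│   │ │
├───────┤ ╷ └─┬─┘ ├─╴ │ │
│↓ ← ← ↰│↓│↑ ↰│↓ ↲│   │ │
│ ┌───╴ │ └─┐ ╵ ┌─┘ ┌─┘ │
│↓│    ↑│↳ ↓│↑ ↲│   │↱ ↓│
│ ├───┐ └─╴ ├─╴ │ ┌─┘ ╷ │
│↓│↱ ↓│↑ ← ↲│   │ │↱ ↑│↓│
│ ╵ ╷ └─┬───┴───┘ │ ╶─┤ │
│↳ ↑│↳ ↓│         │↑ ↰│↓│
│ ╶─┴─┐ ╵ ╶───────┴─╴ │ │
│     │↳ → → → → → → ↑│B│
└─────┴───────────────┴─┘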